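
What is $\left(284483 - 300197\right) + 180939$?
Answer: $165225$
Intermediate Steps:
$\left(284483 - 300197\right) + 180939 = -15714 + 180939 = 165225$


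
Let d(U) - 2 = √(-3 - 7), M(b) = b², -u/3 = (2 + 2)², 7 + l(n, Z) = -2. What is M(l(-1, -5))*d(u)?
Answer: 162 + 81*I*√10 ≈ 162.0 + 256.14*I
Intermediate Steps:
l(n, Z) = -9 (l(n, Z) = -7 - 2 = -9)
u = -48 (u = -3*(2 + 2)² = -3*4² = -3*16 = -48)
d(U) = 2 + I*√10 (d(U) = 2 + √(-3 - 7) = 2 + √(-10) = 2 + I*√10)
M(l(-1, -5))*d(u) = (-9)²*(2 + I*√10) = 81*(2 + I*√10) = 162 + 81*I*√10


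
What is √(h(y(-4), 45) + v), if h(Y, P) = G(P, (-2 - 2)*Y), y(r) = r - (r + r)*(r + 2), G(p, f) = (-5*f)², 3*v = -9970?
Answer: √1410090/3 ≈ 395.82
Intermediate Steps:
v = -9970/3 (v = (⅓)*(-9970) = -9970/3 ≈ -3323.3)
G(p, f) = 25*f²
y(r) = r - 2*r*(2 + r)
h(Y, P) = 400*Y² (h(Y, P) = 25*((-2 - 2)*Y)² = 25*(-4*Y)² = 25*(16*Y²) = 400*Y²)
√(h(y(-4), 45) + v) = √(400*(-1*(-4)*(3 + 2*(-4)))² - 9970/3) = √(400*(-1*(-4)*(3 - 8))² - 9970/3) = √(400*(-1*(-4)*(-5))² - 9970/3) = √(400*(-20)² - 9970/3) = √(400*400 - 9970/3) = √(160000 - 9970/3) = √(470030/3) = √1410090/3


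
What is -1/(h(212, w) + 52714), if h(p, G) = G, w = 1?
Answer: -1/52715 ≈ -1.8970e-5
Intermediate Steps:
-1/(h(212, w) + 52714) = -1/(1 + 52714) = -1/52715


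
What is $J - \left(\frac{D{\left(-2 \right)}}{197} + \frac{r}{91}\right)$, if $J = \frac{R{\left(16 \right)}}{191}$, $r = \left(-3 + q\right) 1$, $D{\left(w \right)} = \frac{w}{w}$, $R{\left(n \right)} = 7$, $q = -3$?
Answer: $\frac{333870}{3424057} \approx 0.097507$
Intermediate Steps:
$D{\left(w \right)} = 1$
$r = -6$ ($r = \left(-3 - 3\right) 1 = \left(-6\right) 1 = -6$)
$J = \frac{7}{191} \approx 0.036649$
$J - \left(\frac{D{\left(-2 \right)}}{197} + \frac{r}{91}\right) = \frac{7}{191} - \left(1 \cdot \frac{1}{197} - \frac{6}{91}\right) = \frac{7}{191} - \left(\frac{1}{197} - \frac{6}{91}\right) = \frac{7}{191} - - \frac{1091}{17927} = \frac{7}{191} + \frac{1091}{17927} = \frac{333870}{3424057}$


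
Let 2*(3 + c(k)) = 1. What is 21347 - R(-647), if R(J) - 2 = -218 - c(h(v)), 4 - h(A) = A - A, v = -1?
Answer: 43121/2 ≈ 21561.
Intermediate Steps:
h(A) = 4 (h(A) = 4 - (A - A) = 4 - 1*0 = 4 + 0 = 4)
c(k) = -5/2 (c(k) = -3 + (½)*1 = -3 + ½ = -5/2)
R(J) = -427/2 (R(J) = 2 + (-218 - 1*(-5/2)) = 2 + (-218 + 5/2) = 2 - 431/2 = -427/2)
21347 - R(-647) = 21347 - 1*(-427/2) = 21347 + 427/2 = 43121/2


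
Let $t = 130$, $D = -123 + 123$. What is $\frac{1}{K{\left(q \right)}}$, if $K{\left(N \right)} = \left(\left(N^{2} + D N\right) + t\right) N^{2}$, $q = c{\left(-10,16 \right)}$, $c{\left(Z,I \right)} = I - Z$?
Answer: $\frac{1}{544856} \approx 1.8353 \cdot 10^{-6}$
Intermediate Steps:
$q = 26$ ($q = 16 - -10 = 16 + 10 = 26$)
$D = 0$
$K{\left(N \right)} = N^{2} \left(130 + N^{2}\right)$ ($K{\left(N \right)} = \left(\left(N^{2} + 0 N\right) + 130\right) N^{2} = \left(\left(N^{2} + 0\right) + 130\right) N^{2} = \left(N^{2} + 130\right) N^{2} = \left(130 + N^{2}\right) N^{2} = N^{2} \left(130 + N^{2}\right)$)
$\frac{1}{K{\left(q \right)}} = \frac{1}{26^{2} \left(130 + 26^{2}\right)} = \frac{1}{676 \left(130 + 676\right)} = \frac{1}{676 \cdot 806} = \frac{1}{544856}$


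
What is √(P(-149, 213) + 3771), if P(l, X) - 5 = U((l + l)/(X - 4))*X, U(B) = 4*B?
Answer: 2*√27968798/209 ≈ 50.608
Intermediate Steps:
P(l, X) = 5 + 8*X*l/(-4 + X) (P(l, X) = 5 + (4*((l + l)/(X - 4)))*X = 5 + (4*((2*l)/(-4 + X)))*X = 5 + (4*(2*l/(-4 + X)))*X = 5 + (8*l/(-4 + X))*X = 5 + 8*X*l/(-4 + X))
√(P(-149, 213) + 3771) = √((-20 + 5*213 + 8*213*(-149))/(-4 + 213) + 3771) = √((-20 + 1065 - 253896)/209 + 3771) = √((1/209)*(-252851) + 3771) = √(-252851/209 + 3771) = √(535288/209) = 2*√27968798/209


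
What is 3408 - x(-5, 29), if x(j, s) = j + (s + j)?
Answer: 3389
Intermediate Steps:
x(j, s) = s + 2*j (x(j, s) = j + (j + s) = s + 2*j)
3408 - x(-5, 29) = 3408 - (29 + 2*(-5)) = 3408 - (29 - 10) = 3408 - 1*19 = 3408 - 19 = 3389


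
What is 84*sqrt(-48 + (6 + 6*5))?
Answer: 168*I*sqrt(3) ≈ 290.98*I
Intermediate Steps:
84*sqrt(-48 + (6 + 6*5)) = 84*sqrt(-48 + (6 + 30)) = 84*sqrt(-48 + 36) = 84*sqrt(-12) = 84*(2*I*sqrt(3)) = 168*I*sqrt(3)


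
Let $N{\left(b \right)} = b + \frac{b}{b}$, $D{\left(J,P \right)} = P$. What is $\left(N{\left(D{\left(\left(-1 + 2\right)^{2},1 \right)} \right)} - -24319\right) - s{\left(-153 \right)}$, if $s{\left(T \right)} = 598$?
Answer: $23723$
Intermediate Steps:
$N{\left(b \right)} = 1 + b$ ($N{\left(b \right)} = b + 1 = 1 + b$)
$\left(N{\left(D{\left(\left(-1 + 2\right)^{2},1 \right)} \right)} - -24319\right) - s{\left(-153 \right)} = \left(\left(1 + 1\right) - -24319\right) - 598 = \left(2 + 24319\right) - 598 = 24321 - 598 = 23723$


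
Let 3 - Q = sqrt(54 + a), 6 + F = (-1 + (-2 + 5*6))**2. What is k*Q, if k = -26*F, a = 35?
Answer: -56394 + 18798*sqrt(89) ≈ 1.2095e+5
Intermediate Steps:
F = 723 (F = -6 + (-1 + (-2 + 5*6))**2 = -6 + (-1 + (-2 + 30))**2 = -6 + (-1 + 28)**2 = -6 + 27**2 = -6 + 729 = 723)
k = -18798 (k = -26*723 = -18798)
Q = 3 - sqrt(89) (Q = 3 - sqrt(54 + 35) = 3 - sqrt(89) ≈ -6.4340)
k*Q = -18798*(3 - sqrt(89)) = -56394 + 18798*sqrt(89)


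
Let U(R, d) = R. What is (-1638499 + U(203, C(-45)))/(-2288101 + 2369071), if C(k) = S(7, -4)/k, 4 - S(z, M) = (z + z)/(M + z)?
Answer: -819148/40485 ≈ -20.233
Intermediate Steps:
S(z, M) = 4 - 2*z/(M + z) (S(z, M) = 4 - (z + z)/(M + z) = 4 - 2*z/(M + z))
C(k) = -2/(3*k) (C(k) = (2*(7 + 2*(-4))/(-4 + 7))/k = (2*(7 - 8)/3)/k = (2*(⅓)*(-1))/k = -2/(3*k))
(-1638499 + U(203, C(-45)))/(-2288101 + 2369071) = (-1638499 + 203)/(-2288101 + 2369071) = -1638296/80970 = -1638296*1/80970 = -819148/40485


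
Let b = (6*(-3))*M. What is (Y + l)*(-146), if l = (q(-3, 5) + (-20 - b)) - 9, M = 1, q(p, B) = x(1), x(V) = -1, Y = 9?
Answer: 438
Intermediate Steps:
q(p, B) = -1
b = -18 (b = (6*(-3))*1 = -18*1 = -18)
l = -12 (l = (-1 + (-20 - 1*(-18))) - 9 = (-1 + (-20 + 18)) - 9 = (-1 - 2) - 9 = -3 - 9 = -12)
(Y + l)*(-146) = (9 - 12)*(-146) = -3*(-146) = 438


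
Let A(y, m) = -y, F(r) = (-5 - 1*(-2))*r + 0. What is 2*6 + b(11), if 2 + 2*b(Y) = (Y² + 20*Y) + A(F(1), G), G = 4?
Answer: 183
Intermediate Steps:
F(r) = -3*r (F(r) = (-5 + 2)*r + 0 = -3*r + 0 = -3*r)
b(Y) = ½ + Y²/2 + 10*Y (b(Y) = -1 + ((Y² + 20*Y) - (-3))/2 = -1 + ((Y² + 20*Y) - 1*(-3))/2 = -1 + ((Y² + 20*Y) + 3)/2 = -1 + (3 + Y² + 20*Y)/2 = -1 + (3/2 + Y²/2 + 10*Y) = ½ + Y²/2 + 10*Y)
2*6 + b(11) = 2*6 + (½ + (½)*11² + 10*11) = 12 + (½ + (½)*121 + 110) = 12 + (½ + 121/2 + 110) = 12 + 171 = 183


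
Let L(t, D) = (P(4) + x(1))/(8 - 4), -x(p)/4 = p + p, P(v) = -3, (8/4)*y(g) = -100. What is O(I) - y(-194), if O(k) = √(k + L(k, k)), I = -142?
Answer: 50 + I*√579/2 ≈ 50.0 + 12.031*I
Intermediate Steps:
y(g) = -50 (y(g) = (½)*(-100) = -50)
x(p) = -8*p (x(p) = -4*(p + p) = -8*p)
L(t, D) = -11/4 (L(t, D) = (-3 - 8*1)/(8 - 4) = (-3 - 8)/4 = -11*¼ = -11/4)
O(k) = √(-11/4 + k) (O(k) = √(k - 11/4) = √(-11/4 + k))
O(I) - y(-194) = √(-11 + 4*(-142))/2 - 1*(-50) = √(-11 - 568)/2 + 50 = √(-579)/2 + 50 = (I*√579)/2 + 50 = I*√579/2 + 50 = 50 + I*√579/2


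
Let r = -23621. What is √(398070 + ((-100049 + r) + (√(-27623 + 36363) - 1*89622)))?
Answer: √(184778 + 2*√2185) ≈ 429.97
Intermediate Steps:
√(398070 + ((-100049 + r) + (√(-27623 + 36363) - 1*89622))) = √(398070 + ((-100049 - 23621) + (√(-27623 + 36363) - 1*89622))) = √(398070 + (-123670 + (√8740 - 89622))) = √(398070 + (-123670 + (2*√2185 - 89622))) = √(398070 + (-123670 + (-89622 + 2*√2185))) = √(398070 + (-213292 + 2*√2185)) = √(184778 + 2*√2185)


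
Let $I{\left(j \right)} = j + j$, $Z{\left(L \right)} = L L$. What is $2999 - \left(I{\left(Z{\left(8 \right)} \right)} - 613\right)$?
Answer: $3484$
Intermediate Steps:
$Z{\left(L \right)} = L^{2}$
$I{\left(j \right)} = 2 j$
$2999 - \left(I{\left(Z{\left(8 \right)} \right)} - 613\right) = 2999 - \left(2 \cdot 8^{2} - 613\right) = 2999 - \left(2 \cdot 64 - 613\right) = 2999 - \left(128 - 613\right) = 2999 - -485 = 2999 + 485 = 3484$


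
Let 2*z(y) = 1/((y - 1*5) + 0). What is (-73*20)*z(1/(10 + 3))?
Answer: 4745/32 ≈ 148.28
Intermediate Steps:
z(y) = 1/(2*(-5 + y)) (z(y) = 1/(2*((y - 1*5) + 0)) = 1/(2*((y - 5) + 0)) = 1/(2*((-5 + y) + 0)) = 1/(2*(-5 + y)))
(-73*20)*z(1/(10 + 3)) = (-73*20)*(1/(2*(-5 + 1/(10 + 3)))) = -730/(-5 + 1/13) = -730/(-64/13) = -730*(-13)/64 = -1460*(-13/128) = 4745/32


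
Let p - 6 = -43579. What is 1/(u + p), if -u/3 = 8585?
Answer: -1/69328 ≈ -1.4424e-5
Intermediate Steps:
p = -43573 (p = 6 - 43579 = -43573)
u = -25755 (u = -3*8585 = -25755)
1/(u + p) = 1/(-25755 - 43573) = 1/(-69328) = -1/69328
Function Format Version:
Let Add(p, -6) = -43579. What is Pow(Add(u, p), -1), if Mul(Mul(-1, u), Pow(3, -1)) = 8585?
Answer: Rational(-1, 69328) ≈ -1.4424e-5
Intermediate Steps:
p = -43573 (p = Add(6, -43579) = -43573)
u = -25755 (u = Mul(-3, 8585) = -25755)
Pow(Add(u, p), -1) = Pow(Add(-25755, -43573), -1) = Pow(-69328, -1) = Rational(-1, 69328)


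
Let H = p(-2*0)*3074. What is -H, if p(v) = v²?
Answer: 0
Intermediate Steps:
H = 0 (H = (-2*0)²*3074 = 0²*3074 = 0*3074 = 0)
-H = -1*0 = 0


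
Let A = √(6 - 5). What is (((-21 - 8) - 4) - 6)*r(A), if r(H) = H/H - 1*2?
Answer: 39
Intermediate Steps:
A = 1 (A = √1 = 1)
r(H) = -1 (r(H) = 1 - 2 = -1)
(((-21 - 8) - 4) - 6)*r(A) = (((-21 - 8) - 4) - 6)*(-1) = ((-29 - 4) - 6)*(-1) = (-33 - 6)*(-1) = -39*(-1) = 39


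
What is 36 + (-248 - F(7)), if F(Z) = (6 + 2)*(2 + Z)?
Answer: -284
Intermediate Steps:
F(Z) = 16 + 8*Z (F(Z) = 8*(2 + Z) = 16 + 8*Z)
36 + (-248 - F(7)) = 36 + (-248 - (16 + 8*7)) = 36 + (-248 - (16 + 56)) = 36 + (-248 - 1*72) = 36 + (-248 - 72) = 36 - 320 = -284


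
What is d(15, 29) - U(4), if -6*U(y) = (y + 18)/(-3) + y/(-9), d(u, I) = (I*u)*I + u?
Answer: 340975/27 ≈ 12629.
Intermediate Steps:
d(u, I) = u + u*I**2 (d(u, I) = u*I**2 + u = u + u*I**2)
U(y) = 1 + 2*y/27 (U(y) = -((y + 18)/(-3) + y/(-9))/6 = -((18 + y)*(-1/3) + y*(-1/9))/6 = -((-6 - y/3) - y/9)/6 = -(-6 - 4*y/9)/6 = 1 + 2*y/27)
d(15, 29) - U(4) = 15*(1 + 29**2) - (1 + (2/27)*4) = 15*(1 + 841) - (1 + 8/27) = 15*842 - 1*35/27 = 12630 - 35/27 = 340975/27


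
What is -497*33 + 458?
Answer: -15943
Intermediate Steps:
-497*33 + 458 = -16401 + 458 = -15943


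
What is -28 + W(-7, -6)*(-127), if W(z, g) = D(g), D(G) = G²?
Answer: -4600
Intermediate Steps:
W(z, g) = g²
-28 + W(-7, -6)*(-127) = -28 + (-6)²*(-127) = -28 + 36*(-127) = -28 - 4572 = -4600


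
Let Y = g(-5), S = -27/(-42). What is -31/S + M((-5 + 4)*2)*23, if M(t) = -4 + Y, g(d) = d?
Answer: -2297/9 ≈ -255.22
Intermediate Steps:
S = 9/14 (S = -27*(-1/42) = 9/14 ≈ 0.64286)
Y = -5
M(t) = -9 (M(t) = -4 - 5 = -9)
-31/S + M((-5 + 4)*2)*23 = -31/9/14 - 9*23 = -31*14/9 - 207 = -434/9 - 207 = -2297/9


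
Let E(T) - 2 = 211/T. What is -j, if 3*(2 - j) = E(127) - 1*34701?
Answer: -1469108/127 ≈ -11568.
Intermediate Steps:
E(T) = 2 + 211/T
j = 1469108/127 (j = 2 - ((2 + 211/127) - 1*34701)/3 = 2 - ((2 + 211*(1/127)) - 34701)/3 = 2 - ((2 + 211/127) - 34701)/3 = 2 - (465/127 - 34701)/3 = 2 - ⅓*(-4406562/127) = 2 + 1468854/127 = 1469108/127 ≈ 11568.)
-j = -1*1469108/127 = -1469108/127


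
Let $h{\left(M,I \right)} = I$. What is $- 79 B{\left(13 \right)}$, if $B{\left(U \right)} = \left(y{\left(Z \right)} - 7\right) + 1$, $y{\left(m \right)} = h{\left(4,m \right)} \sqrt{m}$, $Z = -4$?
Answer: $474 + 632 i \approx 474.0 + 632.0 i$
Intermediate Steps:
$y{\left(m \right)} = m^{\frac{3}{2}}$ ($y{\left(m \right)} = m \sqrt{m} = m^{\frac{3}{2}}$)
$B{\left(U \right)} = -6 - 8 i$ ($B{\left(U \right)} = \left(\left(-4\right)^{\frac{3}{2}} - 7\right) + 1 = \left(- 8 i - 7\right) + 1 = \left(-7 - 8 i\right) + 1 = -6 - 8 i$)
$- 79 B{\left(13 \right)} = - 79 \left(-6 - 8 i\right) = 474 + 632 i$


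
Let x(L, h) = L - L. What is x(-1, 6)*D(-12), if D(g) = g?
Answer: 0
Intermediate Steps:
x(L, h) = 0
x(-1, 6)*D(-12) = 0*(-12) = 0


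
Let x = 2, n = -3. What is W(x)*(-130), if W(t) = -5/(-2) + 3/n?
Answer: -195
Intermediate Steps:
W(t) = 3/2 (W(t) = -5/(-2) + 3/(-3) = -5*(-½) + 3*(-⅓) = 5/2 - 1 = 3/2)
W(x)*(-130) = (3/2)*(-130) = -195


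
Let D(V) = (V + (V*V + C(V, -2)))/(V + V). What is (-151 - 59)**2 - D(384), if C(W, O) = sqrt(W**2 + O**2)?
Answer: 87815/2 - sqrt(36865)/384 ≈ 43907.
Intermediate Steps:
C(W, O) = sqrt(O**2 + W**2)
D(V) = (V + V**2 + sqrt(4 + V**2))/(2*V) (D(V) = (V + (V*V + sqrt((-2)**2 + V**2)))/(V + V) = (V + (V**2 + sqrt(4 + V**2)))/((2*V)) = (V + V**2 + sqrt(4 + V**2))*(1/(2*V)) = (V + V**2 + sqrt(4 + V**2))/(2*V))
(-151 - 59)**2 - D(384) = (-151 - 59)**2 - (sqrt(4 + 384**2) + 384*(1 + 384))/(2*384) = (-210)**2 - (sqrt(4 + 147456) + 384*385)/(2*384) = 44100 - (sqrt(147460) + 147840)/(2*384) = 44100 - (2*sqrt(36865) + 147840)/(2*384) = 44100 - (147840 + 2*sqrt(36865))/(2*384) = 44100 - (385/2 + sqrt(36865)/384) = 44100 + (-385/2 - sqrt(36865)/384) = 87815/2 - sqrt(36865)/384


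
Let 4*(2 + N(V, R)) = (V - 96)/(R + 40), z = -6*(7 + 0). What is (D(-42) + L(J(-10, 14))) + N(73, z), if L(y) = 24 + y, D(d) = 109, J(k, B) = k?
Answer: 991/8 ≈ 123.88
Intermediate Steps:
z = -42 (z = -6*7 = -42)
N(V, R) = -2 + (-96 + V)/(4*(40 + R)) (N(V, R) = -2 + ((V - 96)/(R + 40))/4 = -2 + ((-96 + V)/(40 + R))/4 = -2 + (-96 + V)/(4*(40 + R)))
(D(-42) + L(J(-10, 14))) + N(73, z) = (109 + (24 - 10)) + (-416 + 73 - 8*(-42))/(4*(40 - 42)) = (109 + 14) + (¼)*(-416 + 73 + 336)/(-2) = 123 + (¼)*(-½)*(-7) = 123 + 7/8 = 991/8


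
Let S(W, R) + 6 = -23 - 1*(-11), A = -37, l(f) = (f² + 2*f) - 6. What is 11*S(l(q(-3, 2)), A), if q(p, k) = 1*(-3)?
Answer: -198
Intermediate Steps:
q(p, k) = -3
l(f) = -6 + f² + 2*f
S(W, R) = -18 (S(W, R) = -6 + (-23 - 1*(-11)) = -6 + (-23 + 11) = -6 - 12 = -18)
11*S(l(q(-3, 2)), A) = 11*(-18) = -198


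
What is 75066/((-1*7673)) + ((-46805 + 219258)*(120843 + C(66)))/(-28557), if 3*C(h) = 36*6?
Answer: -17777858344433/24346429 ≈ -7.3020e+5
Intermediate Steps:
C(h) = 72 (C(h) = (36*6)/3 = (⅓)*216 = 72)
75066/((-1*7673)) + ((-46805 + 219258)*(120843 + C(66)))/(-28557) = 75066/((-1*7673)) + ((-46805 + 219258)*(120843 + 72))/(-28557) = 75066/(-7673) + (172453*120915)*(-1/28557) = 75066*(-1/7673) + 20852154495*(-1/28557) = -75066/7673 - 2316906055/3173 = -17777858344433/24346429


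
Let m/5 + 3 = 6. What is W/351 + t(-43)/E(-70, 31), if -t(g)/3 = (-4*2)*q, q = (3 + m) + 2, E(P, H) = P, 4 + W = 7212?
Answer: 33608/2457 ≈ 13.678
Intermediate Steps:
W = 7208 (W = -4 + 7212 = 7208)
m = 15 (m = -15 + 5*6 = -15 + 30 = 15)
q = 20 (q = (3 + 15) + 2 = 18 + 2 = 20)
t(g) = 480 (t(g) = -3*(-4*2)*20 = -(-24)*20 = -3*(-160) = 480)
W/351 + t(-43)/E(-70, 31) = 7208/351 + 480/(-70) = 7208*(1/351) + 480*(-1/70) = 7208/351 - 48/7 = 33608/2457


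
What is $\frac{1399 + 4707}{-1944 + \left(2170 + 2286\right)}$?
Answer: $\frac{3053}{1256} \approx 2.4307$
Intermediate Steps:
$\frac{1399 + 4707}{-1944 + \left(2170 + 2286\right)} = \frac{6106}{-1944 + 4456} = \frac{6106}{2512} = 6106 \cdot \frac{1}{2512} = \frac{3053}{1256}$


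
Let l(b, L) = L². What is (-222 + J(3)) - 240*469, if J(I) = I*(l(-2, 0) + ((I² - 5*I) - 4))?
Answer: -112812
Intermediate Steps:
J(I) = I*(-4 + I² - 5*I) (J(I) = I*(0² + ((I² - 5*I) - 4)) = I*(0 + (-4 + I² - 5*I)) = I*(-4 + I² - 5*I))
(-222 + J(3)) - 240*469 = (-222 + 3*(-4 + 3² - 5*3)) - 240*469 = (-222 + 3*(-4 + 9 - 15)) - 112560 = (-222 + 3*(-10)) - 112560 = (-222 - 30) - 112560 = -252 - 112560 = -112812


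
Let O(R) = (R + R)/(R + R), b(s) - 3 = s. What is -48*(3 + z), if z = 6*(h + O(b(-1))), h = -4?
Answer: 720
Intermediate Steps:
b(s) = 3 + s
O(R) = 1 (O(R) = (2*R)/((2*R)) = (2*R)*(1/(2*R)) = 1)
z = -18 (z = 6*(-4 + 1) = 6*(-3) = -18)
-48*(3 + z) = -48*(3 - 18) = -48*(-15) = 720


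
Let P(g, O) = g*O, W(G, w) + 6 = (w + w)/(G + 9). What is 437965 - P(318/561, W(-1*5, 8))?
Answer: 81899667/187 ≈ 4.3797e+5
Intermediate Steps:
W(G, w) = -6 + 2*w/(9 + G) (W(G, w) = -6 + (w + w)/(G + 9) = -6 + (2*w)/(9 + G) = -6 + 2*w/(9 + G))
P(g, O) = O*g
437965 - P(318/561, W(-1*5, 8)) = 437965 - 2*(-27 + 8 - (-3)*5)/(9 - 1*5)*318/561 = 437965 - 2*(-27 + 8 - 3*(-5))/(9 - 5)*318*(1/561) = 437965 - 2*(-27 + 8 + 15)/4*106/187 = 437965 - 2*(1/4)*(-4)*106/187 = 437965 - (-2)*106/187 = 437965 - 1*(-212/187) = 437965 + 212/187 = 81899667/187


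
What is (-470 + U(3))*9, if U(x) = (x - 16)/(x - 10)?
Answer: -29493/7 ≈ -4213.3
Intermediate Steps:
U(x) = (-16 + x)/(-10 + x)
(-470 + U(3))*9 = (-470 + (-16 + 3)/(-10 + 3))*9 = (-470 - 13/(-7))*9 = (-470 - ⅐*(-13))*9 = (-470 + 13/7)*9 = -3277/7*9 = -29493/7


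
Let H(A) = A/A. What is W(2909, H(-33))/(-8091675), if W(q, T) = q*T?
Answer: -2909/8091675 ≈ -0.00035951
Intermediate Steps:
H(A) = 1
W(q, T) = T*q
W(2909, H(-33))/(-8091675) = (1*2909)/(-8091675) = 2909*(-1/8091675) = -2909/8091675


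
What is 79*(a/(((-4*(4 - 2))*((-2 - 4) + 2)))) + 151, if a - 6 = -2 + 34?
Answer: 3917/16 ≈ 244.81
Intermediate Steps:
a = 38 (a = 6 + (-2 + 34) = 6 + 32 = 38)
79*(a/(((-4*(4 - 2))*((-2 - 4) + 2)))) + 151 = 79*(38/(((-4*(4 - 2))*((-2 - 4) + 2)))) + 151 = 79*(38/(((-4*2)*(-6 + 2)))) + 151 = 79*(38/((-8*(-4)))) + 151 = 79*(38/32) + 151 = 79*(38*(1/32)) + 151 = 79*(19/16) + 151 = 1501/16 + 151 = 3917/16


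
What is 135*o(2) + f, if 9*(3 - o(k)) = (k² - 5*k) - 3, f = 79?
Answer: 619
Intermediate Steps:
o(k) = 10/3 - k²/9 + 5*k/9 (o(k) = 3 - ((k² - 5*k) - 3)/9 = 3 - (-3 + k² - 5*k)/9 = 3 + (⅓ - k²/9 + 5*k/9) = 10/3 - k²/9 + 5*k/9)
135*o(2) + f = 135*(10/3 - ⅑*2² + (5/9)*2) + 79 = 135*(10/3 - ⅑*4 + 10/9) + 79 = 135*(10/3 - 4/9 + 10/9) + 79 = 135*4 + 79 = 540 + 79 = 619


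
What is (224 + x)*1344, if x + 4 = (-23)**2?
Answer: 1006656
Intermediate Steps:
x = 525 (x = -4 + (-23)**2 = -4 + 529 = 525)
(224 + x)*1344 = (224 + 525)*1344 = 749*1344 = 1006656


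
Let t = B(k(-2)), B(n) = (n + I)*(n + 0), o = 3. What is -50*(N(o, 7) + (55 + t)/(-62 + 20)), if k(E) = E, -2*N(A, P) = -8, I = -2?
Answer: -125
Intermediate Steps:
N(A, P) = 4 (N(A, P) = -½*(-8) = 4)
B(n) = n*(-2 + n) (B(n) = (n - 2)*(n + 0) = (-2 + n)*n = n*(-2 + n))
t = 8 (t = -2*(-2 - 2) = -2*(-4) = 8)
-50*(N(o, 7) + (55 + t)/(-62 + 20)) = -50*(4 + (55 + 8)/(-62 + 20)) = -50*(4 + 63/(-42)) = -50*(4 + 63*(-1/42)) = -50*(4 - 3/2) = -50*5/2 = -125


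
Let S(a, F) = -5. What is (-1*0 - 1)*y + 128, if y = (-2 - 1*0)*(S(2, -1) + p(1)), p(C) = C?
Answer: 120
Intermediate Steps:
y = 8 (y = (-2 - 1*0)*(-5 + 1) = (-2 + 0)*(-4) = -2*(-4) = 8)
(-1*0 - 1)*y + 128 = (-1*0 - 1)*8 + 128 = (0 - 1)*8 + 128 = -1*8 + 128 = -8 + 128 = 120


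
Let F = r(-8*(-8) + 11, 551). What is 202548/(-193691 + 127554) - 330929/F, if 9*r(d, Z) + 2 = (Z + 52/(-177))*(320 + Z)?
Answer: -52061835823197/5615055836827 ≈ -9.2718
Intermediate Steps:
r(d, Z) = -2/9 + (320 + Z)*(-52/177 + Z)/9 (r(d, Z) = -2/9 + ((Z + 52/(-177))*(320 + Z))/9 = -2/9 + ((Z + 52*(-1/177))*(320 + Z))/9 = -2/9 + ((Z - 52/177)*(320 + Z))/9 = -2/9 + ((-52/177 + Z)*(320 + Z))/9 = -2/9 + ((320 + Z)*(-52/177 + Z))/9 = -2/9 + (320 + Z)*(-52/177 + Z)/9)
F = 84900371/1593 (F = -16994/1593 + (⅑)*551² + (56588/1593)*551 = -16994/1593 + (⅑)*303601 + 31179988/1593 = -16994/1593 + 303601/9 + 31179988/1593 = 84900371/1593 ≈ 53296.)
202548/(-193691 + 127554) - 330929/F = 202548/(-193691 + 127554) - 330929/84900371/1593 = 202548/(-66137) - 330929*1593/84900371 = 202548*(-1/66137) - 527169897/84900371 = -202548/66137 - 527169897/84900371 = -52061835823197/5615055836827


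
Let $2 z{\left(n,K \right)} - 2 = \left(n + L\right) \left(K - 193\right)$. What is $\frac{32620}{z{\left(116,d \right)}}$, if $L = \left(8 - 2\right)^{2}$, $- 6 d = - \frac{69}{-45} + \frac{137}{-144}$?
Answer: $- \frac{35229600}{15848321} \approx -2.2229$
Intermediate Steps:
$d = - \frac{419}{4320}$ ($d = - \frac{- \frac{69}{-45} + \frac{137}{-144}}{6} = - \frac{\left(-69\right) \left(- \frac{1}{45}\right) + 137 \left(- \frac{1}{144}\right)}{6} = - \frac{\frac{23}{15} - \frac{137}{144}}{6} = \left(- \frac{1}{6}\right) \frac{419}{720} = - \frac{419}{4320} \approx -0.096991$)
$L = 36$ ($L = 6^{2} = 36$)
$z{\left(n,K \right)} = 1 + \frac{\left(-193 + K\right) \left(36 + n\right)}{2}$ ($z{\left(n,K \right)} = 1 + \frac{\left(n + 36\right) \left(K - 193\right)}{2} = 1 + \frac{\left(36 + n\right) \left(-193 + K\right)}{2} = 1 + \frac{\left(-193 + K\right) \left(36 + n\right)}{2}$)
$\frac{32620}{z{\left(116,d \right)}} = \frac{32620}{-3473 + 18 \left(- \frac{419}{4320}\right) - 11194 + \frac{1}{2} \left(- \frac{419}{4320}\right) 116} = \frac{32620}{-3473 - \frac{419}{240} - 11194 - \frac{12151}{2160}} = \frac{32620}{- \frac{15848321}{1080}} = 32620 \left(- \frac{1080}{15848321}\right) = - \frac{35229600}{15848321}$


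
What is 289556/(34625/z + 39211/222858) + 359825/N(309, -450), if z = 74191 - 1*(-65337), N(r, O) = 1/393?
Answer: 936931466235710697/6593745329 ≈ 1.4209e+8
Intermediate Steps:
N(r, O) = 1/393
z = 139528 (z = 74191 + 65337 = 139528)
289556/(34625/z + 39211/222858) + 359825/N(309, -450) = 289556/(34625/139528 + 39211/222858) + 359825/(1/393) = 289556/(34625*(1/139528) + 39211*(1/222858)) + 359825*393 = 289556/(34625/139528 + 39211/222858) + 141411225 = 289556/(6593745329/15547465512) + 141411225 = 289556*(15547465512/6593745329) + 141411225 = 4501861923792672/6593745329 + 141411225 = 936931466235710697/6593745329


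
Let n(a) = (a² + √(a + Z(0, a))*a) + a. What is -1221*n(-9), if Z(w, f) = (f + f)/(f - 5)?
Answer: -87912 + 32967*I*√42/7 ≈ -87912.0 + 30522.0*I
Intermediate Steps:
Z(w, f) = 2*f/(-5 + f) (Z(w, f) = (2*f)/(-5 + f) = 2*f/(-5 + f))
n(a) = a + a² + a*√(a + 2*a/(-5 + a)) (n(a) = (a² + √(a + 2*a/(-5 + a))*a) + a = (a² + a*√(a + 2*a/(-5 + a))) + a = a + a² + a*√(a + 2*a/(-5 + a)))
-1221*n(-9) = -(-10989)*(1 - 9 + √(-9*(-3 - 9)/(-5 - 9))) = -(-10989)*(1 - 9 + √(-9*(-12)/(-14))) = -(-10989)*(1 - 9 + √(-9*(-1/14)*(-12))) = -(-10989)*(1 - 9 + √(-54/7)) = -(-10989)*(1 - 9 + 3*I*√42/7) = -(-10989)*(-8 + 3*I*√42/7) = -1221*(72 - 27*I*√42/7) = -87912 + 32967*I*√42/7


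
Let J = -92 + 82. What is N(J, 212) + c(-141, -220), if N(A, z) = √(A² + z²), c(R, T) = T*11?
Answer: -2420 + 2*√11261 ≈ -2207.8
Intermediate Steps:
c(R, T) = 11*T
J = -10
N(J, 212) + c(-141, -220) = √((-10)² + 212²) + 11*(-220) = √(100 + 44944) - 2420 = √45044 - 2420 = 2*√11261 - 2420 = -2420 + 2*√11261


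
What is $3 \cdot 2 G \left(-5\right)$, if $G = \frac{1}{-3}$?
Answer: $10$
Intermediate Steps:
$G = - \frac{1}{3} \approx -0.33333$
$3 \cdot 2 G \left(-5\right) = 3 \cdot 2 \left(- \frac{1}{3}\right) \left(-5\right) = 6 \left(- \frac{1}{3}\right) \left(-5\right) = \left(-2\right) \left(-5\right) = 10$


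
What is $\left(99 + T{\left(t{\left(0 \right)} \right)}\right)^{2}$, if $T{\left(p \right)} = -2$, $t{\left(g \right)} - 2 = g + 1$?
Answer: $9409$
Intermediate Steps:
$t{\left(g \right)} = 3 + g$ ($t{\left(g \right)} = 2 + \left(g + 1\right) = 2 + \left(1 + g\right) = 3 + g$)
$\left(99 + T{\left(t{\left(0 \right)} \right)}\right)^{2} = \left(99 - 2\right)^{2} = 97^{2} = 9409$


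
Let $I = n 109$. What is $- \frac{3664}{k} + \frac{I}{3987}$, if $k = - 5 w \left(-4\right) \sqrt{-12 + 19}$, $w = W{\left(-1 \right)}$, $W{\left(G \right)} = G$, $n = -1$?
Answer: $- \frac{109}{3987} + \frac{916 \sqrt{7}}{35} \approx 69.216$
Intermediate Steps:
$w = -1$
$I = -109$ ($I = \left(-1\right) 109 = -109$)
$k = - 20 \sqrt{7}$ ($k = - 5 \left(\left(-1\right) \left(-4\right)\right) \sqrt{-12 + 19} = \left(-5\right) 4 \sqrt{7} = - 20 \sqrt{7} \approx -52.915$)
$- \frac{3664}{k} + \frac{I}{3987} = - \frac{3664}{\left(-20\right) \sqrt{7}} - \frac{109}{3987} = - 3664 \left(- \frac{\sqrt{7}}{140}\right) - \frac{109}{3987} = \frac{916 \sqrt{7}}{35} - \frac{109}{3987} = - \frac{109}{3987} + \frac{916 \sqrt{7}}{35}$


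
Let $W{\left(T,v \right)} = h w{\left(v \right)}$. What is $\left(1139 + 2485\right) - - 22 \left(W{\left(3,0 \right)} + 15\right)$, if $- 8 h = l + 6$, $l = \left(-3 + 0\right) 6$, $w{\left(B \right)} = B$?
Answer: $3954$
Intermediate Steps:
$l = -18$ ($l = \left(-3\right) 6 = -18$)
$h = \frac{3}{2}$ ($h = - \frac{-18 + 6}{8} = \left(- \frac{1}{8}\right) \left(-12\right) = \frac{3}{2} \approx 1.5$)
$W{\left(T,v \right)} = \frac{3 v}{2}$
$\left(1139 + 2485\right) - - 22 \left(W{\left(3,0 \right)} + 15\right) = \left(1139 + 2485\right) - - 22 \left(\frac{3}{2} \cdot 0 + 15\right) = 3624 - - 22 \left(0 + 15\right) = 3624 - \left(-22\right) 15 = 3624 - -330 = 3624 + 330 = 3954$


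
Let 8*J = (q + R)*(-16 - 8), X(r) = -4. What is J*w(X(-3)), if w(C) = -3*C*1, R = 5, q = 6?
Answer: -396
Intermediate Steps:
w(C) = -3*C
J = -33 (J = ((6 + 5)*(-16 - 8))/8 = (11*(-24))/8 = (⅛)*(-264) = -33)
J*w(X(-3)) = -(-99)*(-4) = -33*12 = -396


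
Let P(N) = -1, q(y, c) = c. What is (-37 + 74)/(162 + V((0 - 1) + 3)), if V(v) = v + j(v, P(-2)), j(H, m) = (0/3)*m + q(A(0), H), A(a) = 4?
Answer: 37/166 ≈ 0.22289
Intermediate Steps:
j(H, m) = H (j(H, m) = (0/3)*m + H = (0*(⅓))*m + H = 0*m + H = 0 + H = H)
V(v) = 2*v (V(v) = v + v = 2*v)
(-37 + 74)/(162 + V((0 - 1) + 3)) = (-37 + 74)/(162 + 2*((0 - 1) + 3)) = 37/(162 + 2*(-1 + 3)) = 37/(162 + 2*2) = 37/(162 + 4) = 37/166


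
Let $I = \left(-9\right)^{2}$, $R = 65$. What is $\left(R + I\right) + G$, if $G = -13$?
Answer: $133$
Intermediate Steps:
$I = 81$
$\left(R + I\right) + G = \left(65 + 81\right) - 13 = 146 - 13 = 133$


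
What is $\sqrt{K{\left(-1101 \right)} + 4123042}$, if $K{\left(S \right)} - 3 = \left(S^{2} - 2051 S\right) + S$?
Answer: $2 \sqrt{1898074} \approx 2755.4$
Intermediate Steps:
$K{\left(S \right)} = 3 + S^{2} - 2050 S$ ($K{\left(S \right)} = 3 + \left(\left(S^{2} - 2051 S\right) + S\right) = 3 + \left(S^{2} - 2050 S\right) = 3 + S^{2} - 2050 S$)
$\sqrt{K{\left(-1101 \right)} + 4123042} = \sqrt{\left(3 + \left(-1101\right)^{2} - -2257050\right) + 4123042} = \sqrt{\left(3 + 1212201 + 2257050\right) + 4123042} = \sqrt{3469254 + 4123042} = \sqrt{7592296} = 2 \sqrt{1898074}$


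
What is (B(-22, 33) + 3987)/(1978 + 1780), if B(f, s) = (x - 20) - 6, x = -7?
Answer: 1977/1879 ≈ 1.0522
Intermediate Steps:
B(f, s) = -33 (B(f, s) = (-7 - 20) - 6 = -27 - 6 = -33)
(B(-22, 33) + 3987)/(1978 + 1780) = (-33 + 3987)/(1978 + 1780) = 3954/3758 = 3954*(1/3758) = 1977/1879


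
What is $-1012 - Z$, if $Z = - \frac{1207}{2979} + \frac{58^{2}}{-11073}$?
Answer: $- \frac{11119639379}{10995489} \approx -1011.3$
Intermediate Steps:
$Z = - \frac{7795489}{10995489}$ ($Z = \left(-1207\right) \frac{1}{2979} + 3364 \left(- \frac{1}{11073}\right) = - \frac{1207}{2979} - \frac{3364}{11073} = - \frac{7795489}{10995489} \approx -0.70897$)
$-1012 - Z = -1012 - - \frac{7795489}{10995489} = -1012 + \frac{7795489}{10995489} = - \frac{11119639379}{10995489}$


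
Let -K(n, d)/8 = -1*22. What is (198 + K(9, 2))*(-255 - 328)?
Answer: -218042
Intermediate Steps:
K(n, d) = 176 (K(n, d) = -(-8)*22 = -8*(-22) = 176)
(198 + K(9, 2))*(-255 - 328) = (198 + 176)*(-255 - 328) = 374*(-583) = -218042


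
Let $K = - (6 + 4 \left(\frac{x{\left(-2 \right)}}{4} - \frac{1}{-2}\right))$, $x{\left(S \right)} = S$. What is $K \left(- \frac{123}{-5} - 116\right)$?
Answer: $\frac{2742}{5} \approx 548.4$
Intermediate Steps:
$K = -6$ ($K = - (6 + 4 \left(- \frac{2}{4} - \frac{1}{-2}\right)) = - (6 + 4 \left(\left(-2\right) \frac{1}{4} - - \frac{1}{2}\right)) = - (6 + 4 \left(- \frac{1}{2} + \frac{1}{2}\right)) = - (6 + 4 \cdot 0) = - (6 + 0) = \left(-1\right) 6 = -6$)
$K \left(- \frac{123}{-5} - 116\right) = - 6 \left(- \frac{123}{-5} - 116\right) = - 6 \left(\left(-123\right) \left(- \frac{1}{5}\right) - 116\right) = - 6 \left(\frac{123}{5} - 116\right) = \left(-6\right) \left(- \frac{457}{5}\right) = \frac{2742}{5}$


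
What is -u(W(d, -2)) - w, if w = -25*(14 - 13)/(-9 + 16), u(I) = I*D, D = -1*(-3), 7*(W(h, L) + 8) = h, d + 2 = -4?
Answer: 211/7 ≈ 30.143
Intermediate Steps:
d = -6 (d = -2 - 4 = -6)
W(h, L) = -8 + h/7
D = 3
u(I) = 3*I (u(I) = I*3 = 3*I)
w = -25/7 ≈ -3.5714
-u(W(d, -2)) - w = -3*(-8 + (⅐)*(-6)) - 1*(-25/7) = -3*(-8 - 6/7) + 25/7 = -3*(-62)/7 + 25/7 = -1*(-186/7) + 25/7 = 186/7 + 25/7 = 211/7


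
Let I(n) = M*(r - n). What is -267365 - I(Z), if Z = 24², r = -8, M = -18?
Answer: -277877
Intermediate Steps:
Z = 576
I(n) = 144 + 18*n (I(n) = -18*(-8 - n) = 144 + 18*n)
-267365 - I(Z) = -267365 - (144 + 18*576) = -267365 - (144 + 10368) = -267365 - 1*10512 = -267365 - 10512 = -277877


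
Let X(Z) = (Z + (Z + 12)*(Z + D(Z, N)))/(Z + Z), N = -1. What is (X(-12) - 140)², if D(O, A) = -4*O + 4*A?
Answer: 77841/4 ≈ 19460.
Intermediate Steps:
X(Z) = (Z + (-4 - 3*Z)*(12 + Z))/(2*Z) (X(Z) = (Z + (Z + 12)*(Z + (-4*Z + 4*(-1))))/(Z + Z) = (Z + (12 + Z)*(Z + (-4*Z - 4)))/((2*Z)) = (Z + (12 + Z)*(Z + (-4 - 4*Z)))*(1/(2*Z)) = (Z + (12 + Z)*(-4 - 3*Z))*(1/(2*Z)) = (Z + (-4 - 3*Z)*(12 + Z))*(1/(2*Z)) = (Z + (-4 - 3*Z)*(12 + Z))/(2*Z))
(X(-12) - 140)² = ((-39/2 - 24/(-12) - 3/2*(-12)) - 140)² = ((-39/2 - 24*(-1/12) + 18) - 140)² = ((-39/2 + 2 + 18) - 140)² = (½ - 140)² = (-279/2)² = 77841/4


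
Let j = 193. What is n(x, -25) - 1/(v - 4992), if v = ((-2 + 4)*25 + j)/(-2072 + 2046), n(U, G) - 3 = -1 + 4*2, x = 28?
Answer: 1300376/130035 ≈ 10.000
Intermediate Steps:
n(U, G) = 10 (n(U, G) = 3 + (-1 + 4*2) = 3 + (-1 + 8) = 3 + 7 = 10)
v = -243/26 (v = ((-2 + 4)*25 + 193)/(-2072 + 2046) = (2*25 + 193)/(-26) = (50 + 193)*(-1/26) = 243*(-1/26) = -243/26 ≈ -9.3462)
n(x, -25) - 1/(v - 4992) = 10 - 1/(-243/26 - 4992) = 10 - 1/(-130035/26) = 10 - 1*(-26/130035) = 10 + 26/130035 = 1300376/130035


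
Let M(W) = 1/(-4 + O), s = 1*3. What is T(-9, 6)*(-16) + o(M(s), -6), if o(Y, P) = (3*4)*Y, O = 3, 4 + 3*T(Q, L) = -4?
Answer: 92/3 ≈ 30.667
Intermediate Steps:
s = 3
T(Q, L) = -8/3 (T(Q, L) = -4/3 + (1/3)*(-4) = -4/3 - 4/3 = -8/3)
M(W) = -1 (M(W) = 1/(-4 + 3) = 1/(-1) = -1)
o(Y, P) = 12*Y
T(-9, 6)*(-16) + o(M(s), -6) = -8/3*(-16) + 12*(-1) = 128/3 - 12 = 92/3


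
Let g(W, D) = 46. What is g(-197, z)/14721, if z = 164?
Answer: 46/14721 ≈ 0.0031248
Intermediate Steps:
g(-197, z)/14721 = 46/14721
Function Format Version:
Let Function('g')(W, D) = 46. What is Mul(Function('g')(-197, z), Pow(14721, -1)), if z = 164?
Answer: Rational(46, 14721) ≈ 0.0031248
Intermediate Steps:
Mul(Function('g')(-197, z), Pow(14721, -1)) = Mul(46, Pow(14721, -1)) = Mul(46, Rational(1, 14721)) = Rational(46, 14721)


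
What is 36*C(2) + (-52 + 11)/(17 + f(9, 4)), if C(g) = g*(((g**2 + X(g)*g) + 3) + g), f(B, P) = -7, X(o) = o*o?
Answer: 12199/10 ≈ 1219.9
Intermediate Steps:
X(o) = o**2
C(g) = g*(3 + g + g**2 + g**3) (C(g) = g*(((g**2 + g**2*g) + 3) + g) = g*(((g**2 + g**3) + 3) + g) = g*((3 + g**2 + g**3) + g) = g*(3 + g + g**2 + g**3))
36*C(2) + (-52 + 11)/(17 + f(9, 4)) = 36*(2*(3 + 2 + 2**2 + 2**3)) + (-52 + 11)/(17 - 7) = 36*(2*(3 + 2 + 4 + 8)) - 41/10 = 36*(2*17) - 41*1/10 = 36*34 - 41/10 = 1224 - 41/10 = 12199/10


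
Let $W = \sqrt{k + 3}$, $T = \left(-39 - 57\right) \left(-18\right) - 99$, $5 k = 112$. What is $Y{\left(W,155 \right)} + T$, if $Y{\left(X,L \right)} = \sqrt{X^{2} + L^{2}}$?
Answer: $1629 + \frac{2 \sqrt{150315}}{5} \approx 1784.1$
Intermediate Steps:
$k = \frac{112}{5}$ ($k = \frac{1}{5} \cdot 112 = \frac{112}{5} \approx 22.4$)
$T = 1629$ ($T = \left(-39 - 57\right) \left(-18\right) - 99 = \left(-96\right) \left(-18\right) - 99 = 1728 - 99 = 1629$)
$W = \frac{\sqrt{635}}{5}$ ($W = \sqrt{\frac{112}{5} + 3} = \sqrt{\frac{127}{5}} = \frac{\sqrt{635}}{5} \approx 5.0398$)
$Y{\left(X,L \right)} = \sqrt{L^{2} + X^{2}}$
$Y{\left(W,155 \right)} + T = \sqrt{155^{2} + \left(\frac{\sqrt{635}}{5}\right)^{2}} + 1629 = \sqrt{24025 + \frac{127}{5}} + 1629 = \sqrt{\frac{120252}{5}} + 1629 = \frac{2 \sqrt{150315}}{5} + 1629 = 1629 + \frac{2 \sqrt{150315}}{5}$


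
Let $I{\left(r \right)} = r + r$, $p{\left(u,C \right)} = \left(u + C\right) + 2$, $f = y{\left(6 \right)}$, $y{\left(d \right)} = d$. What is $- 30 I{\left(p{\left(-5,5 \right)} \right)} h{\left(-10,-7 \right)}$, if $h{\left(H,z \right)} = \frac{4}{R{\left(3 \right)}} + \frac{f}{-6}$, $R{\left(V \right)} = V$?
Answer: $-40$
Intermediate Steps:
$f = 6$
$h{\left(H,z \right)} = \frac{1}{3}$ ($h{\left(H,z \right)} = \frac{4}{3} + \frac{6}{-6} = 4 \cdot \frac{1}{3} + 6 \left(- \frac{1}{6}\right) = \frac{4}{3} - 1 = \frac{1}{3}$)
$p{\left(u,C \right)} = 2 + C + u$ ($p{\left(u,C \right)} = \left(C + u\right) + 2 = 2 + C + u$)
$I{\left(r \right)} = 2 r$
$- 30 I{\left(p{\left(-5,5 \right)} \right)} h{\left(-10,-7 \right)} = - 30 \cdot 2 \left(2 + 5 - 5\right) \frac{1}{3} = - 30 \cdot 2 \cdot 2 \cdot \frac{1}{3} = \left(-30\right) 4 \cdot \frac{1}{3} = \left(-120\right) \frac{1}{3} = -40$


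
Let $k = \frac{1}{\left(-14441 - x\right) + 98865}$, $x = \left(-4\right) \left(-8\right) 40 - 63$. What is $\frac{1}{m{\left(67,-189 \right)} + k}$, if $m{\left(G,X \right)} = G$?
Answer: $\frac{83207}{5574870} \approx 0.014925$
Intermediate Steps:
$x = 1217$ ($x = 32 \cdot 40 - 63 = 1280 - 63 = 1217$)
$k = \frac{1}{83207}$ ($k = \frac{1}{\left(-14441 - 1217\right) + 98865} = \frac{1}{-15658 + 98865} = \frac{1}{83207} \approx 1.2018 \cdot 10^{-5}$)
$\frac{1}{m{\left(67,-189 \right)} + k} = \frac{1}{67 + \frac{1}{83207}} = \frac{1}{\frac{5574870}{83207}} = \frac{83207}{5574870}$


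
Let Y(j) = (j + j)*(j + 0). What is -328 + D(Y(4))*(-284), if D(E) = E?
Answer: -9416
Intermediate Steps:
Y(j) = 2*j² (Y(j) = (2*j)*j = 2*j²)
-328 + D(Y(4))*(-284) = -328 + (2*4²)*(-284) = -328 + (2*16)*(-284) = -328 + 32*(-284) = -328 - 9088 = -9416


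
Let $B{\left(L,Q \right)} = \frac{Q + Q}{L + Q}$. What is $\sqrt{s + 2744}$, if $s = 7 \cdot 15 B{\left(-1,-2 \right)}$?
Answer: $2 \sqrt{721} \approx 53.703$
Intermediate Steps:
$B{\left(L,Q \right)} = \frac{2 Q}{L + Q}$
$s = 140$ ($s = 7 \cdot 15 \cdot 2 \left(-2\right) \frac{1}{-1 - 2} = 105 \cdot 2 \left(-2\right) \frac{1}{-3} = 105 \cdot 2 \left(-2\right) \left(- \frac{1}{3}\right) = 105 \cdot \frac{4}{3} = 140$)
$\sqrt{s + 2744} = \sqrt{140 + 2744} = \sqrt{2884} = 2 \sqrt{721}$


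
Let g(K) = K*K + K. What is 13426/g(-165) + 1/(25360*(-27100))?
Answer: 461354951447/929857368000 ≈ 0.49616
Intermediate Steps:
g(K) = K + K² (g(K) = K² + K = K + K²)
13426/g(-165) + 1/(25360*(-27100)) = 13426/((-165*(1 - 165))) + 1/(25360*(-27100)) = 13426/((-165*(-164))) + (1/25360)*(-1/27100) = 13426/27060 - 1/687256000 = 13426*(1/27060) - 1/687256000 = 6713/13530 - 1/687256000 = 461354951447/929857368000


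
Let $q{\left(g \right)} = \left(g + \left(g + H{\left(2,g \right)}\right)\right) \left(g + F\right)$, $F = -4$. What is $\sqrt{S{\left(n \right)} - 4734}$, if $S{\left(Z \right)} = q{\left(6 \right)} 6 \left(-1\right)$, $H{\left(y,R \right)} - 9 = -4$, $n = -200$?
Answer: $i \sqrt{4938} \approx 70.271 i$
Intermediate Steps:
$H{\left(y,R \right)} = 5$ ($H{\left(y,R \right)} = 9 - 4 = 5$)
$q{\left(g \right)} = \left(-4 + g\right) \left(5 + 2 g\right)$ ($q{\left(g \right)} = \left(g + \left(g + 5\right)\right) \left(g - 4\right) = \left(g + \left(5 + g\right)\right) \left(-4 + g\right) = \left(5 + 2 g\right) \left(-4 + g\right) = \left(-4 + g\right) \left(5 + 2 g\right)$)
$S{\left(Z \right)} = -204$ ($S{\left(Z \right)} = \left(-20 - 18 + 2 \cdot 6^{2}\right) 6 \left(-1\right) = \left(-20 - 18 + 2 \cdot 36\right) 6 \left(-1\right) = \left(-20 - 18 + 72\right) 6 \left(-1\right) = 34 \cdot 6 \left(-1\right) = 204 \left(-1\right) = -204$)
$\sqrt{S{\left(n \right)} - 4734} = \sqrt{-204 - 4734} = \sqrt{-4938} = i \sqrt{4938}$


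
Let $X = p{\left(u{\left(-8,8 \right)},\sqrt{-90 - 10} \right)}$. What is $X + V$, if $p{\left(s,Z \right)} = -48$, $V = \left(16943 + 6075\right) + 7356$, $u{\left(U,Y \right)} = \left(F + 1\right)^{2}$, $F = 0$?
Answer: $30326$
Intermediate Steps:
$u{\left(U,Y \right)} = 1$ ($u{\left(U,Y \right)} = \left(0 + 1\right)^{2} = 1^{2} = 1$)
$V = 30374$ ($V = 23018 + 7356 = 30374$)
$X = -48$
$X + V = -48 + 30374 = 30326$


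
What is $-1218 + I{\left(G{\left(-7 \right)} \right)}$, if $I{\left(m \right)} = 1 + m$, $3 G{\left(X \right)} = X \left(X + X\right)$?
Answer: $- \frac{3553}{3} \approx -1184.3$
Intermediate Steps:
$G{\left(X \right)} = \frac{2 X^{2}}{3}$ ($G{\left(X \right)} = \frac{X \left(X + X\right)}{3} = \frac{X 2 X}{3} = \frac{2 X^{2}}{3}$)
$-1218 + I{\left(G{\left(-7 \right)} \right)} = -1218 + \left(1 + \frac{2 \left(-7\right)^{2}}{3}\right) = -1218 + \left(1 + \frac{2}{3} \cdot 49\right) = -1218 + \left(1 + \frac{98}{3}\right) = -1218 + \frac{101}{3} = - \frac{3553}{3}$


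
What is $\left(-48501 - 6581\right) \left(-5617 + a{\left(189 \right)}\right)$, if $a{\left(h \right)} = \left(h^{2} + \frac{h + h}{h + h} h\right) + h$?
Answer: $-1679009524$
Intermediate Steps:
$a{\left(h \right)} = h^{2} + 2 h$ ($a{\left(h \right)} = \left(h^{2} + \frac{2 h}{2 h} h\right) + h = \left(h^{2} + 2 h \frac{1}{2 h} h\right) + h = \left(h^{2} + 1 h\right) + h = \left(h^{2} + h\right) + h = \left(h + h^{2}\right) + h = h^{2} + 2 h$)
$\left(-48501 - 6581\right) \left(-5617 + a{\left(189 \right)}\right) = \left(-48501 - 6581\right) \left(-5617 + 189 \left(2 + 189\right)\right) = - 55082 \left(-5617 + 189 \cdot 191\right) = - 55082 \left(-5617 + 36099\right) = \left(-55082\right) 30482 = -1679009524$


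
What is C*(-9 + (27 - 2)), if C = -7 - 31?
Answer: -608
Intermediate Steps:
C = -38
C*(-9 + (27 - 2)) = -38*(-9 + (27 - 2)) = -38*(-9 + 25) = -38*16 = -608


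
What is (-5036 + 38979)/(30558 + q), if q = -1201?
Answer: 33943/29357 ≈ 1.1562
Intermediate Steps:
(-5036 + 38979)/(30558 + q) = (-5036 + 38979)/(30558 - 1201) = 33943/29357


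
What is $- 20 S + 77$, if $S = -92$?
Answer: $1917$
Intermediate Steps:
$- 20 S + 77 = \left(-20\right) \left(-92\right) + 77 = 1840 + 77 = 1917$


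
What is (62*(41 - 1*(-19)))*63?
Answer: 234360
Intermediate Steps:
(62*(41 - 1*(-19)))*63 = (62*(41 + 19))*63 = (62*60)*63 = 3720*63 = 234360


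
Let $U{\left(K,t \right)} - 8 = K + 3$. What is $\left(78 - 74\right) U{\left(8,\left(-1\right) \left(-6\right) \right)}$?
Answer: $76$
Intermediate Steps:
$U{\left(K,t \right)} = 11 + K$ ($U{\left(K,t \right)} = 8 + \left(K + 3\right) = 8 + \left(3 + K\right) = 11 + K$)
$\left(78 - 74\right) U{\left(8,\left(-1\right) \left(-6\right) \right)} = \left(78 - 74\right) \left(11 + 8\right) = 4 \cdot 19 = 76$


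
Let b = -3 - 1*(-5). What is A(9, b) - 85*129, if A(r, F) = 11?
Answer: -10954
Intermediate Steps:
b = 2 (b = -3 + 5 = 2)
A(9, b) - 85*129 = 11 - 85*129 = 11 - 10965 = -10954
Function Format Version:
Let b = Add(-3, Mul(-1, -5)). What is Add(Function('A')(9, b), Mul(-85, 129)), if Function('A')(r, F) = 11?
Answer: -10954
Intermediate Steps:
b = 2 (b = Add(-3, 5) = 2)
Add(Function('A')(9, b), Mul(-85, 129)) = Add(11, Mul(-85, 129)) = Add(11, -10965) = -10954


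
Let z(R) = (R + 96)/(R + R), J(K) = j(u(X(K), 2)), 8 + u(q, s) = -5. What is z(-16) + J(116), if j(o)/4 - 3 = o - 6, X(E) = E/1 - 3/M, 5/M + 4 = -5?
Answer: -133/2 ≈ -66.500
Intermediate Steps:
M = -5/9 (M = 5/(-4 - 5) = 5/(-9) = 5*(-⅑) = -5/9 ≈ -0.55556)
X(E) = 27/5 + E (X(E) = E/1 - 3/(-5/9) = E*1 - 3*(-9/5) = E + 27/5 = 27/5 + E)
u(q, s) = -13 (u(q, s) = -8 - 5 = -13)
j(o) = -12 + 4*o (j(o) = 12 + 4*(o - 6) = 12 + 4*(-6 + o) = 12 + (-24 + 4*o) = -12 + 4*o)
J(K) = -64 (J(K) = -12 + 4*(-13) = -12 - 52 = -64)
z(R) = (96 + R)/(2*R) (z(R) = (96 + R)/((2*R)) = (96 + R)*(1/(2*R)) = (96 + R)/(2*R))
z(-16) + J(116) = (½)*(96 - 16)/(-16) - 64 = (½)*(-1/16)*80 - 64 = -5/2 - 64 = -133/2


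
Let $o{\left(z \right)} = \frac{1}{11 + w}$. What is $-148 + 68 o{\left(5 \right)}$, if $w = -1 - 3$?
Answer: $- \frac{968}{7} \approx -138.29$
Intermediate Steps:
$w = -4$ ($w = -1 - 3 = -4$)
$o{\left(z \right)} = \frac{1}{7}$ ($o{\left(z \right)} = \frac{1}{11 - 4} = \frac{1}{7}$)
$-148 + 68 o{\left(5 \right)} = -148 + 68 \cdot \frac{1}{7} = -148 + \frac{68}{7} = - \frac{968}{7}$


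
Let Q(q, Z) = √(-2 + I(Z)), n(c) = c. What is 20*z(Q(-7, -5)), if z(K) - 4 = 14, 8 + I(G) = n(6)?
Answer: 360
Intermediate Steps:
I(G) = -2 (I(G) = -8 + 6 = -2)
Q(q, Z) = 2*I (Q(q, Z) = √(-2 - 2) = √(-4) = 2*I)
z(K) = 18 (z(K) = 4 + 14 = 18)
20*z(Q(-7, -5)) = 20*18 = 360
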